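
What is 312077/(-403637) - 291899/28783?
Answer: -126803748954/11617883771 ≈ -10.915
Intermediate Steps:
312077/(-403637) - 291899/28783 = 312077*(-1/403637) - 291899*1/28783 = -312077/403637 - 291899/28783 = -126803748954/11617883771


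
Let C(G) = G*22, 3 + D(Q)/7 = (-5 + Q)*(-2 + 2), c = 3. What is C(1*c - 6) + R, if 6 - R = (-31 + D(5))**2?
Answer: -2764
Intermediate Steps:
D(Q) = -21 (D(Q) = -21 + 7*((-5 + Q)*(-2 + 2)) = -21 + 7*((-5 + Q)*0) = -21 + 7*0 = -21 + 0 = -21)
C(G) = 22*G
R = -2698 (R = 6 - (-31 - 21)**2 = 6 - 1*(-52)**2 = 6 - 1*2704 = 6 - 2704 = -2698)
C(1*c - 6) + R = 22*(1*3 - 6) - 2698 = 22*(3 - 6) - 2698 = 22*(-3) - 2698 = -66 - 2698 = -2764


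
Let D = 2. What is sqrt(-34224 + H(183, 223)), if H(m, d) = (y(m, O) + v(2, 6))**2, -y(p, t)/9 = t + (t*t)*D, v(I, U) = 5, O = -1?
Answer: 4*I*sqrt(2138) ≈ 184.95*I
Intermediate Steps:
y(p, t) = -18*t**2 - 9*t (y(p, t) = -9*(t + (t*t)*2) = -9*(t + t**2*2) = -9*(t + 2*t**2) = -18*t**2 - 9*t)
H(m, d) = 16 (H(m, d) = (-9*(-1)*(1 + 2*(-1)) + 5)**2 = (-9*(-1)*(1 - 2) + 5)**2 = (-9*(-1)*(-1) + 5)**2 = (-9 + 5)**2 = (-4)**2 = 16)
sqrt(-34224 + H(183, 223)) = sqrt(-34224 + 16) = sqrt(-34208) = 4*I*sqrt(2138)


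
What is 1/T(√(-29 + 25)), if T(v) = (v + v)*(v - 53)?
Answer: -1/5626 + 53*I/11252 ≈ -0.00017775 + 0.0047103*I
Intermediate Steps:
T(v) = 2*v*(-53 + v) (T(v) = (2*v)*(-53 + v) = 2*v*(-53 + v))
1/T(√(-29 + 25)) = 1/(2*√(-29 + 25)*(-53 + √(-29 + 25))) = 1/(2*√(-4)*(-53 + √(-4))) = 1/(2*(2*I)*(-53 + 2*I)) = 1/(4*I*(-53 + 2*I)) = -I*(-53 - 2*I)/11252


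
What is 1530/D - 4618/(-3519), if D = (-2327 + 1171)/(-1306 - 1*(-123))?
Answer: 11028881/7038 ≈ 1567.0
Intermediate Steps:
D = 1156/1183 (D = -1156/(-1306 + 123) = -1156/(-1183) = -1156*(-1/1183) = 1156/1183 ≈ 0.97718)
1530/D - 4618/(-3519) = 1530/(1156/1183) - 4618/(-3519) = 1530*(1183/1156) - 4618*(-1/3519) = 53235/34 + 4618/3519 = 11028881/7038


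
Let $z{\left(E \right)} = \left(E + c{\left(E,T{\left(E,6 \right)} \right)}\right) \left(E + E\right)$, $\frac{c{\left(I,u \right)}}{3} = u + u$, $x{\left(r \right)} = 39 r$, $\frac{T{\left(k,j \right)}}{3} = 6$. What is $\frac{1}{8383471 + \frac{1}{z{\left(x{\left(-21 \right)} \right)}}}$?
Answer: $\frac{1164618}{9763541229079} \approx 1.1928 \cdot 10^{-7}$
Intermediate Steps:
$T{\left(k,j \right)} = 18$ ($T{\left(k,j \right)} = 3 \cdot 6 = 18$)
$c{\left(I,u \right)} = 6 u$ ($c{\left(I,u \right)} = 3 \left(u + u\right) = 3 \cdot 2 u = 6 u$)
$z{\left(E \right)} = 2 E \left(108 + E\right)$ ($z{\left(E \right)} = \left(E + 6 \cdot 18\right) \left(E + E\right) = \left(E + 108\right) 2 E = \left(108 + E\right) 2 E = 2 E \left(108 + E\right)$)
$\frac{1}{8383471 + \frac{1}{z{\left(x{\left(-21 \right)} \right)}}} = \frac{1}{8383471 + \frac{1}{2 \cdot 39 \left(-21\right) \left(108 + 39 \left(-21\right)\right)}} = \frac{1}{8383471 + \frac{1}{2 \left(-819\right) \left(108 - 819\right)}} = \frac{1}{8383471 + \frac{1}{2 \left(-819\right) \left(-711\right)}} = \frac{1}{8383471 + \frac{1}{1164618}} = \frac{1}{\frac{9763541229079}{1164618}} = \frac{1164618}{9763541229079}$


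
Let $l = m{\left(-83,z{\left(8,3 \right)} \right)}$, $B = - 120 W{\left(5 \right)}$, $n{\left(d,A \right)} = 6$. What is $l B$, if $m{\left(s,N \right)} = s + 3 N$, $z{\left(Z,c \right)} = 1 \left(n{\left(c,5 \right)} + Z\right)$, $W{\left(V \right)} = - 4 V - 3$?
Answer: $-113160$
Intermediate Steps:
$W{\left(V \right)} = -3 - 4 V$
$B = 2760$ ($B = - 120 \left(-3 - 20\right) = \left(-120\right) \left(-23\right) = 2760$)
$z{\left(Z,c \right)} = 6 + Z$ ($z{\left(Z,c \right)} = 1 \left(6 + Z\right) = 6 + Z$)
$l = -41$ ($l = -83 + 3 \left(6 + 8\right) = -83 + 3 \cdot 14 = -83 + 42 = -41$)
$l B = \left(-41\right) 2760 = -113160$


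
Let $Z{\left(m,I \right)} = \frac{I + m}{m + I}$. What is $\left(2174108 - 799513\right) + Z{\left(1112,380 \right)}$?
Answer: $1374596$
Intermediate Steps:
$Z{\left(m,I \right)} = 1$ ($Z{\left(m,I \right)} = \frac{I + m}{I + m} = 1$)
$\left(2174108 - 799513\right) + Z{\left(1112,380 \right)} = \left(2174108 - 799513\right) + 1 = 1374595 + 1 = 1374596$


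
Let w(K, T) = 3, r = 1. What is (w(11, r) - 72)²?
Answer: 4761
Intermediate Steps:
(w(11, r) - 72)² = (3 - 72)² = (-69)² = 4761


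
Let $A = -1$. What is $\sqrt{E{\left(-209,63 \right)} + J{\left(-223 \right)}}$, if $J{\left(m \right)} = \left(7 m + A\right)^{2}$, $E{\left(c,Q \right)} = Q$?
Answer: $\sqrt{2439907} \approx 1562.0$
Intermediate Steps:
$J{\left(m \right)} = \left(-1 + 7 m\right)^{2}$ ($J{\left(m \right)} = \left(7 m - 1\right)^{2} = \left(-1 + 7 m\right)^{2}$)
$\sqrt{E{\left(-209,63 \right)} + J{\left(-223 \right)}} = \sqrt{63 + \left(-1 + 7 \left(-223\right)\right)^{2}} = \sqrt{63 + \left(-1 - 1561\right)^{2}} = \sqrt{63 + \left(-1562\right)^{2}} = \sqrt{63 + 2439844} = \sqrt{2439907}$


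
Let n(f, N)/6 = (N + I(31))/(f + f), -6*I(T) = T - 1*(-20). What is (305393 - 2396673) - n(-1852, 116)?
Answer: -7746100475/3704 ≈ -2.0913e+6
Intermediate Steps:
I(T) = -10/3 - T/6 (I(T) = -(T - 1*(-20))/6 = -(T + 20)/6 = -(20 + T)/6 = -10/3 - T/6)
n(f, N) = 3*(-17/2 + N)/f (n(f, N) = 6*((N + (-10/3 - 1/6*31))/(f + f)) = 6*((N + (-10/3 - 31/6))/((2*f))) = 6*((N - 17/2)*(1/(2*f))) = 6*((-17/2 + N)*(1/(2*f))) = 6*((-17/2 + N)/(2*f)) = 3*(-17/2 + N)/f)
(305393 - 2396673) - n(-1852, 116) = (305393 - 2396673) - 3*(-17 + 2*116)/(2*(-1852)) = -2091280 - 3*(-1)*(-17 + 232)/(2*1852) = -2091280 - 3*(-1)*215/(2*1852) = -2091280 - 1*(-645/3704) = -2091280 + 645/3704 = -7746100475/3704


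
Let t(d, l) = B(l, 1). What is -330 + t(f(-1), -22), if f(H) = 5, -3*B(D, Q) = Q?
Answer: -991/3 ≈ -330.33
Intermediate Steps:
B(D, Q) = -Q/3
t(d, l) = -1/3 (t(d, l) = -1/3*1 = -1/3)
-330 + t(f(-1), -22) = -330 - 1/3 = -991/3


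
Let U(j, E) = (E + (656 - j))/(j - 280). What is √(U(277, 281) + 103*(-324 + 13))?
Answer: I*√32253 ≈ 179.59*I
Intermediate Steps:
U(j, E) = (656 + E - j)/(-280 + j)
√(U(277, 281) + 103*(-324 + 13)) = √((656 + 281 - 1*277)/(-280 + 277) + 103*(-324 + 13)) = √((656 + 281 - 277)/(-3) + 103*(-311)) = √(-⅓*660 - 32033) = √(-220 - 32033) = √(-32253) = I*√32253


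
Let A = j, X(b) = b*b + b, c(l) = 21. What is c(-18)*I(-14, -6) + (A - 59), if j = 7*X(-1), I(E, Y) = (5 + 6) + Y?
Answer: 46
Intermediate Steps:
I(E, Y) = 11 + Y
X(b) = b + b**2 (X(b) = b**2 + b = b + b**2)
j = 0 (j = 7*(-(1 - 1)) = 7*(-1*0) = 7*0 = 0)
A = 0
c(-18)*I(-14, -6) + (A - 59) = 21*(11 - 6) + (0 - 59) = 21*5 - 59 = 105 - 59 = 46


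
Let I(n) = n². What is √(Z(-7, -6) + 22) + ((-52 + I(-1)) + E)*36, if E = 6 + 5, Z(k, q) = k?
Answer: -1440 + √15 ≈ -1436.1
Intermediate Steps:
E = 11
√(Z(-7, -6) + 22) + ((-52 + I(-1)) + E)*36 = √(-7 + 22) + ((-52 + (-1)²) + 11)*36 = √15 + ((-52 + 1) + 11)*36 = √15 + (-51 + 11)*36 = √15 - 40*36 = √15 - 1440 = -1440 + √15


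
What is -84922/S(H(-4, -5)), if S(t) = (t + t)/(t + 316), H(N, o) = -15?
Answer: 12780761/15 ≈ 8.5205e+5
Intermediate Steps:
S(t) = 2*t/(316 + t) (S(t) = (2*t)/(316 + t) = 2*t/(316 + t))
-84922/S(H(-4, -5)) = -84922/(2*(-15)/(316 - 15)) = -84922/(2*(-15)/301) = -84922/(2*(-15)*(1/301)) = -84922/(-30/301) = -84922*(-301/30) = 12780761/15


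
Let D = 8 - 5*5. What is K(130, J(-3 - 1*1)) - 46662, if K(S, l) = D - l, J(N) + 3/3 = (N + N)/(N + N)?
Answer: -46679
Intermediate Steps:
J(N) = 0 (J(N) = -1 + (N + N)/(N + N) = -1 + (2*N)/((2*N)) = -1 + (2*N)*(1/(2*N)) = -1 + 1 = 0)
D = -17 (D = 8 - 25 = -17)
K(S, l) = -17 - l
K(130, J(-3 - 1*1)) - 46662 = (-17 - 1*0) - 46662 = (-17 + 0) - 46662 = -17 - 46662 = -46679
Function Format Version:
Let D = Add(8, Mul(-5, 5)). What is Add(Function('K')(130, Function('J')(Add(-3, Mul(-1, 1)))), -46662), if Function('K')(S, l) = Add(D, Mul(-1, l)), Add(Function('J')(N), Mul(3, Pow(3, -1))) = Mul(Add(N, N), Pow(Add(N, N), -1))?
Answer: -46679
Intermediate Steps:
Function('J')(N) = 0 (Function('J')(N) = Add(-1, Mul(Add(N, N), Pow(Add(N, N), -1))) = Add(-1, Mul(Mul(2, N), Pow(Mul(2, N), -1))) = Add(-1, Mul(Mul(2, N), Mul(Rational(1, 2), Pow(N, -1)))) = Add(-1, 1) = 0)
D = -17 (D = Add(8, -25) = -17)
Function('K')(S, l) = Add(-17, Mul(-1, l))
Add(Function('K')(130, Function('J')(Add(-3, Mul(-1, 1)))), -46662) = Add(Add(-17, Mul(-1, 0)), -46662) = Add(Add(-17, 0), -46662) = Add(-17, -46662) = -46679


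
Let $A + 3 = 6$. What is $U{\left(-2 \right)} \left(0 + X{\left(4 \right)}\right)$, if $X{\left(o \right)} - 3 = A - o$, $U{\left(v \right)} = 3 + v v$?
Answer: $14$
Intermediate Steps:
$A = 3$ ($A = -3 + 6 = 3$)
$U{\left(v \right)} = 3 + v^{2}$
$X{\left(o \right)} = 6 - o$ ($X{\left(o \right)} = 3 - \left(-3 + o\right) = 6 - o$)
$U{\left(-2 \right)} \left(0 + X{\left(4 \right)}\right) = \left(3 + \left(-2\right)^{2}\right) \left(0 + \left(6 - 4\right)\right) = \left(3 + 4\right) \left(0 + \left(6 - 4\right)\right) = 7 \left(0 + 2\right) = 7 \cdot 2 = 14$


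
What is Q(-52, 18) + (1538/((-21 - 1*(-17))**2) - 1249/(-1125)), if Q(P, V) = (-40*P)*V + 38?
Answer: 338177117/9000 ≈ 37575.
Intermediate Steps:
Q(P, V) = 38 - 40*P*V (Q(P, V) = -40*P*V + 38 = 38 - 40*P*V)
Q(-52, 18) + (1538/((-21 - 1*(-17))**2) - 1249/(-1125)) = (38 - 40*(-52)*18) + (1538/((-21 - 1*(-17))**2) - 1249/(-1125)) = (38 + 37440) + (1538/((-21 + 17)**2) - 1249*(-1/1125)) = 37478 + (1538/((-4)**2) + 1249/1125) = 37478 + (1538/16 + 1249/1125) = 37478 + (1538*(1/16) + 1249/1125) = 37478 + (769/8 + 1249/1125) = 37478 + 875117/9000 = 338177117/9000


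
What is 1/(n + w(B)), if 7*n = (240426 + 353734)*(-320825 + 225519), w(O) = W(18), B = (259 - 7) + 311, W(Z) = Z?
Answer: -1/8089573262 ≈ -1.2362e-10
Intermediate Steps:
B = 563 (B = 252 + 311 = 563)
w(O) = 18
n = -8089573280 (n = ((240426 + 353734)*(-320825 + 225519))/7 = (594160*(-95306))/7 = (⅐)*(-56627012960) = -8089573280)
1/(n + w(B)) = 1/(-8089573280 + 18) = 1/(-8089573262) = -1/8089573262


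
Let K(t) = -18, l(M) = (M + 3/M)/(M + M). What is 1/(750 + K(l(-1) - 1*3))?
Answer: 1/732 ≈ 0.0013661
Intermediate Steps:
l(M) = (M + 3/M)/(2*M) (l(M) = (M + 3/M)/((2*M)) = (M + 3/M)*(1/(2*M)) = (M + 3/M)/(2*M))
1/(750 + K(l(-1) - 1*3)) = 1/(750 - 18) = 1/732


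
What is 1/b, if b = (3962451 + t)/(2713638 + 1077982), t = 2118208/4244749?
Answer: 16094475203380/16819612038007 ≈ 0.95689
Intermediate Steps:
t = 2118208/4244749 (t = 2118208*(1/4244749) = 2118208/4244749 ≈ 0.49902)
b = 16819612038007/16094475203380 (b = (3962451 + 2118208/4244749)/(2713638 + 1077982) = (16819612038007/4244749)/3791620 = (16819612038007/4244749)*(1/3791620) = 16819612038007/16094475203380 ≈ 1.0451)
1/b = 1/(16819612038007/16094475203380) = 16094475203380/16819612038007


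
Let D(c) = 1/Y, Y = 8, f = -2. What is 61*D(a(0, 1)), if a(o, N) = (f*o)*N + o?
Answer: 61/8 ≈ 7.6250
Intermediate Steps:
a(o, N) = o - 2*N*o (a(o, N) = (-2*o)*N + o = -2*N*o + o = o - 2*N*o)
D(c) = 1/8
61*D(a(0, 1)) = 61*(1/8) = 61/8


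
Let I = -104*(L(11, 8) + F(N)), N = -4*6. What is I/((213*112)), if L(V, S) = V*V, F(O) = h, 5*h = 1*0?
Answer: -1573/2982 ≈ -0.52750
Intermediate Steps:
N = -24
h = 0 (h = (1*0)/5 = (1/5)*0 = 0)
F(O) = 0
L(V, S) = V**2
I = -12584 (I = -104*(11**2 + 0) = -104*(121 + 0) = -104*121 = -12584)
I/((213*112)) = -12584/(213*112) = -12584/23856 = -12584*1/23856 = -1573/2982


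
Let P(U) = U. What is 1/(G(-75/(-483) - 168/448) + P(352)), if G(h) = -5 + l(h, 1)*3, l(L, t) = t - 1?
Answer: 1/347 ≈ 0.0028818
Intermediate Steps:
l(L, t) = -1 + t
G(h) = -5 (G(h) = -5 + (-1 + 1)*3 = -5 + 0*3 = -5 + 0 = -5)
1/(G(-75/(-483) - 168/448) + P(352)) = 1/(-5 + 352) = 1/347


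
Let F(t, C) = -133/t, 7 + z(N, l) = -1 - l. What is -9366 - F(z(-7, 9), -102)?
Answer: -159355/17 ≈ -9373.8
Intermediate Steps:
z(N, l) = -8 - l (z(N, l) = -7 + (-1 - l) = -8 - l)
-9366 - F(z(-7, 9), -102) = -9366 - (-133)/(-8 - 1*9) = -9366 - (-133)/(-8 - 9) = -9366 - (-133)/(-17) = -9366 - (-133)*(-1)/17 = -9366 - 1*133/17 = -9366 - 133/17 = -159355/17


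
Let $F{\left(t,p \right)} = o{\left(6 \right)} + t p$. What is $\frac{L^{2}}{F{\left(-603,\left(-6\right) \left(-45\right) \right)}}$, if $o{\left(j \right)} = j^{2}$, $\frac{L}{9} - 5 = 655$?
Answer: $- \frac{1960200}{9043} \approx -216.76$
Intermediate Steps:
$L = 5940$ ($L = 45 + 9 \cdot 655 = 45 + 5895 = 5940$)
$F{\left(t,p \right)} = 36 + p t$ ($F{\left(t,p \right)} = 6^{2} + t p = 36 + p t$)
$\frac{L^{2}}{F{\left(-603,\left(-6\right) \left(-45\right) \right)}} = \frac{5940^{2}}{36 + \left(-6\right) \left(-45\right) \left(-603\right)} = \frac{35283600}{36 + 270 \left(-603\right)} = \frac{35283600}{36 - 162810} = \frac{35283600}{-162774} = 35283600 \left(- \frac{1}{162774}\right) = - \frac{1960200}{9043}$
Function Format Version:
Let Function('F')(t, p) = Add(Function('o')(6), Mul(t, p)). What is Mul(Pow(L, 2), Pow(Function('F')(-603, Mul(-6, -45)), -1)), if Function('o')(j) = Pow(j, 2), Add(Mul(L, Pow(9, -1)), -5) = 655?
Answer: Rational(-1960200, 9043) ≈ -216.76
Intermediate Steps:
L = 5940 (L = Add(45, Mul(9, 655)) = Add(45, 5895) = 5940)
Function('F')(t, p) = Add(36, Mul(p, t)) (Function('F')(t, p) = Add(Pow(6, 2), Mul(t, p)) = Add(36, Mul(p, t)))
Mul(Pow(L, 2), Pow(Function('F')(-603, Mul(-6, -45)), -1)) = Mul(Pow(5940, 2), Pow(Add(36, Mul(Mul(-6, -45), -603)), -1)) = Mul(35283600, Pow(Add(36, Mul(270, -603)), -1)) = Mul(35283600, Pow(Add(36, -162810), -1)) = Mul(35283600, Pow(-162774, -1)) = Mul(35283600, Rational(-1, 162774)) = Rational(-1960200, 9043)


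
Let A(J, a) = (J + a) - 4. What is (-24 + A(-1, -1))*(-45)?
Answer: 1350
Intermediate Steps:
A(J, a) = -4 + J + a
(-24 + A(-1, -1))*(-45) = (-24 + (-4 - 1 - 1))*(-45) = (-24 - 6)*(-45) = -30*(-45) = 1350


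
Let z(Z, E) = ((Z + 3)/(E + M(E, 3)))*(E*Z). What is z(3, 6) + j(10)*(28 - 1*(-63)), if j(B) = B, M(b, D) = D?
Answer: 922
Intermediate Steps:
z(Z, E) = E*Z*(3 + Z)/(3 + E) (z(Z, E) = ((Z + 3)/(E + 3))*(E*Z) = ((3 + Z)/(3 + E))*(E*Z) = E*Z*(3 + Z)/(3 + E))
z(3, 6) + j(10)*(28 - 1*(-63)) = 6*3*(3 + 3)/(3 + 6) + 10*(28 - 1*(-63)) = 6*3*6/9 + 10*(28 + 63) = 6*3*(⅑)*6 + 10*91 = 12 + 910 = 922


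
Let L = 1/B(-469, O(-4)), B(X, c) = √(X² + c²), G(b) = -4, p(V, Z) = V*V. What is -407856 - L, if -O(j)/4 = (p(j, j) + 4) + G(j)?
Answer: -407856 - √224057/224057 ≈ -4.0786e+5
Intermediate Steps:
p(V, Z) = V²
O(j) = -4*j² (O(j) = -4*((j² + 4) - 4) = -4*((4 + j²) - 4) = -4*j²)
L = √224057/224057 (L = 1/(√((-469)² + (-4*(-4)²)²)) = 1/(√(219961 + (-4*16)²)) = 1/(√(219961 + (-64)²)) = 1/(√(219961 + 4096)) = 1/(√224057) = √224057/224057 ≈ 0.0021126)
-407856 - L = -407856 - √224057/224057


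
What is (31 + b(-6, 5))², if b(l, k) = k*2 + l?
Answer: 1225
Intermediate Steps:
b(l, k) = l + 2*k (b(l, k) = 2*k + l = l + 2*k)
(31 + b(-6, 5))² = (31 + (-6 + 2*5))² = (31 + (-6 + 10))² = (31 + 4)² = 35² = 1225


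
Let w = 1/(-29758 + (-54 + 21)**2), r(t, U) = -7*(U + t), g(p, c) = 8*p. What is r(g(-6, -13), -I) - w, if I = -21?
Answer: 5418442/28669 ≈ 189.00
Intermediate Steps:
r(t, U) = -7*U - 7*t
w = -1/28669 (w = 1/(-29758 + (-33)**2) = 1/(-29758 + 1089) = 1/(-28669) = -1/28669 ≈ -3.4881e-5)
r(g(-6, -13), -I) - w = (-(-7)*(-21) - 56*(-6)) - 1*(-1/28669) = (-7*21 - 7*(-48)) + 1/28669 = (-147 + 336) + 1/28669 = 189 + 1/28669 = 5418442/28669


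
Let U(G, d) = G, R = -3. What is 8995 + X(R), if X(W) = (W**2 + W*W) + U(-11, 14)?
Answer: 9002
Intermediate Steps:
X(W) = -11 + 2*W**2 (X(W) = (W**2 + W*W) - 11 = (W**2 + W**2) - 11 = 2*W**2 - 11 = -11 + 2*W**2)
8995 + X(R) = 8995 + (-11 + 2*(-3)**2) = 8995 + (-11 + 2*9) = 8995 + (-11 + 18) = 8995 + 7 = 9002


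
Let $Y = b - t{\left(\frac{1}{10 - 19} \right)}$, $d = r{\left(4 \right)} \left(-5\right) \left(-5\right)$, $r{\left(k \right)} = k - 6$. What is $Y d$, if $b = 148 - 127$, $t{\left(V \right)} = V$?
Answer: $- \frac{9500}{9} \approx -1055.6$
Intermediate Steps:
$r{\left(k \right)} = -6 + k$ ($r{\left(k \right)} = k - 6 = -6 + k$)
$b = 21$
$d = -50$ ($d = \left(-6 + 4\right) \left(-5\right) \left(-5\right) = \left(-2\right) \left(-5\right) \left(-5\right) = 10 \left(-5\right) = -50$)
$Y = \frac{190}{9}$ ($Y = 21 - \frac{1}{10 - 19} = 21 - \frac{1}{-9} = 21 - - \frac{1}{9} = 21 + \frac{1}{9} = \frac{190}{9} \approx 21.111$)
$Y d = \frac{190}{9} \left(-50\right) = - \frac{9500}{9}$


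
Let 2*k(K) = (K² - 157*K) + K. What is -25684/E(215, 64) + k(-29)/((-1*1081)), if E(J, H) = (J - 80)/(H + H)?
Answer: -7108411699/291870 ≈ -24355.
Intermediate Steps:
E(J, H) = (-80 + J)/(2*H) (E(J, H) = (-80 + J)/((2*H)) = (-80 + J)*(1/(2*H)) = (-80 + J)/(2*H))
k(K) = K²/2 - 78*K (k(K) = ((K² - 157*K) + K)/2 = (K² - 156*K)/2 = K²/2 - 78*K)
-25684/E(215, 64) + k(-29)/((-1*1081)) = -25684*128/(-80 + 215) + ((½)*(-29)*(-156 - 29))/((-1*1081)) = -25684/((½)*(1/64)*135) + ((½)*(-29)*(-185))/(-1081) = -25684/135/128 + (5365/2)*(-1/1081) = -25684*128/135 - 5365/2162 = -3287552/135 - 5365/2162 = -7108411699/291870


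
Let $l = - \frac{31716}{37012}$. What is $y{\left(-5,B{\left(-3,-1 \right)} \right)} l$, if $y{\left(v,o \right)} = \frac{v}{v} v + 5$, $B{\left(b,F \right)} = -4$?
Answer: $0$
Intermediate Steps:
$y{\left(v,o \right)} = 5 + v$ ($y{\left(v,o \right)} = 1 v + 5 = v + 5 = 5 + v$)
$l = - \frac{7929}{9253}$ ($l = \left(-31716\right) \frac{1}{37012} = - \frac{7929}{9253} \approx -0.85691$)
$y{\left(-5,B{\left(-3,-1 \right)} \right)} l = \left(5 - 5\right) \left(- \frac{7929}{9253}\right) = 0 \left(- \frac{7929}{9253}\right) = 0$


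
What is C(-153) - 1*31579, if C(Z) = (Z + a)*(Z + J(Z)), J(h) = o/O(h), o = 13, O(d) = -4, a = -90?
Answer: 25559/4 ≈ 6389.8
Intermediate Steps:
J(h) = -13/4 (J(h) = 13/(-4) = 13*(-1/4) = -13/4)
C(Z) = (-90 + Z)*(-13/4 + Z) (C(Z) = (Z - 90)*(Z - 13/4) = (-90 + Z)*(-13/4 + Z))
C(-153) - 1*31579 = (585/2 + (-153)**2 - 373/4*(-153)) - 1*31579 = (585/2 + 23409 + 57069/4) - 31579 = 151875/4 - 31579 = 25559/4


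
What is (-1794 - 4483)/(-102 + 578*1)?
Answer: -6277/476 ≈ -13.187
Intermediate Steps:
(-1794 - 4483)/(-102 + 578*1) = -6277/(-102 + 578) = -6277/476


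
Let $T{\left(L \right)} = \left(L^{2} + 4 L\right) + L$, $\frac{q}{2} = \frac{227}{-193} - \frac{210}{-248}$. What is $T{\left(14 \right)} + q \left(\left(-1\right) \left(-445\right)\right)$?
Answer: $- \frac{324979}{11966} \approx -27.159$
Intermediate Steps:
$q = - \frac{7883}{11966}$ ($q = 2 \left(\frac{227}{-193} - \frac{210}{-248}\right) = 2 \left(227 \left(- \frac{1}{193}\right) - - \frac{105}{124}\right) = 2 \left(- \frac{227}{193} + \frac{105}{124}\right) = 2 \left(- \frac{7883}{23932}\right) = - \frac{7883}{11966} \approx -0.65878$)
$T{\left(L \right)} = L^{2} + 5 L$
$T{\left(14 \right)} + q \left(\left(-1\right) \left(-445\right)\right) = 14 \left(5 + 14\right) - \frac{7883 \left(\left(-1\right) \left(-445\right)\right)}{11966} = 14 \cdot 19 - \frac{3507935}{11966} = 266 - \frac{3507935}{11966} = - \frac{324979}{11966}$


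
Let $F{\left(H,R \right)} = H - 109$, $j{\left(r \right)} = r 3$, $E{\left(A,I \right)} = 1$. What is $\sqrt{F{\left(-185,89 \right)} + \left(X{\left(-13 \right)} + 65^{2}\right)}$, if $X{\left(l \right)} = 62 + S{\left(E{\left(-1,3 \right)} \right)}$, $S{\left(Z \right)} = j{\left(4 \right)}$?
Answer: $3 \sqrt{445} \approx 63.285$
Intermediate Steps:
$j{\left(r \right)} = 3 r$
$S{\left(Z \right)} = 12$ ($S{\left(Z \right)} = 3 \cdot 4 = 12$)
$X{\left(l \right)} = 74$ ($X{\left(l \right)} = 62 + 12 = 74$)
$F{\left(H,R \right)} = -109 + H$ ($F{\left(H,R \right)} = H - 109 = -109 + H$)
$\sqrt{F{\left(-185,89 \right)} + \left(X{\left(-13 \right)} + 65^{2}\right)} = \sqrt{\left(-109 - 185\right) + \left(74 + 65^{2}\right)} = \sqrt{-294 + \left(74 + 4225\right)} = \sqrt{-294 + 4299} = \sqrt{4005} = 3 \sqrt{445}$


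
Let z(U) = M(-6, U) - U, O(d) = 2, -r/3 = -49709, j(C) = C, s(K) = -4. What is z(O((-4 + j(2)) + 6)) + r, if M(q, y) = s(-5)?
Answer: 149121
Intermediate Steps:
r = 149127 (r = -3*(-49709) = 149127)
M(q, y) = -4
z(U) = -4 - U
z(O((-4 + j(2)) + 6)) + r = (-4 - 1*2) + 149127 = (-4 - 2) + 149127 = -6 + 149127 = 149121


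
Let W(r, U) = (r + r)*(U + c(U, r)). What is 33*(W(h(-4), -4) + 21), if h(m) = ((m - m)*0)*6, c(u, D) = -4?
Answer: 693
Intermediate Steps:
h(m) = 0 (h(m) = (0*0)*6 = 0*6 = 0)
W(r, U) = 2*r*(-4 + U) (W(r, U) = (r + r)*(U - 4) = (2*r)*(-4 + U) = 2*r*(-4 + U))
33*(W(h(-4), -4) + 21) = 33*(2*0*(-4 - 4) + 21) = 33*(2*0*(-8) + 21) = 33*(0 + 21) = 33*21 = 693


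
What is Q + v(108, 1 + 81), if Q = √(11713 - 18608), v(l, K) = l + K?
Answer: 190 + I*√6895 ≈ 190.0 + 83.036*I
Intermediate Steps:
v(l, K) = K + l
Q = I*√6895 (Q = √(-6895) = I*√6895 ≈ 83.036*I)
Q + v(108, 1 + 81) = I*√6895 + ((1 + 81) + 108) = I*√6895 + (82 + 108) = I*√6895 + 190 = 190 + I*√6895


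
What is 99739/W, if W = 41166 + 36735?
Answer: 99739/77901 ≈ 1.2803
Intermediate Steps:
W = 77901
99739/W = 99739/77901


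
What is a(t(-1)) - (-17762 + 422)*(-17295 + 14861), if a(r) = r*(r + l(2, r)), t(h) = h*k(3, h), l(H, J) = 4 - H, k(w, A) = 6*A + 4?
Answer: -42205552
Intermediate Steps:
k(w, A) = 4 + 6*A
t(h) = h*(4 + 6*h)
a(r) = r*(2 + r) (a(r) = r*(r + (4 - 1*2)) = r*(r + (4 - 2)) = r*(r + 2) = r*(2 + r))
a(t(-1)) - (-17762 + 422)*(-17295 + 14861) = (2*(-1)*(2 + 3*(-1)))*(2 + 2*(-1)*(2 + 3*(-1))) - (-17762 + 422)*(-17295 + 14861) = (2*(-1)*(2 - 3))*(2 + 2*(-1)*(2 - 3)) - (-17340)*(-2434) = (2*(-1)*(-1))*(2 + 2*(-1)*(-1)) - 1*42205560 = 2*(2 + 2) - 42205560 = 2*4 - 42205560 = 8 - 42205560 = -42205552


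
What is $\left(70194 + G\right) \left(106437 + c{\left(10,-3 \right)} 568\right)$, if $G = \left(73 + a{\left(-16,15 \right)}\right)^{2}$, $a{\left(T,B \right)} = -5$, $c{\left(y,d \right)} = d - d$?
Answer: $7963403466$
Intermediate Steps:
$c{\left(y,d \right)} = 0$
$G = 4624$ ($G = \left(73 - 5\right)^{2} = 68^{2} = 4624$)
$\left(70194 + G\right) \left(106437 + c{\left(10,-3 \right)} 568\right) = \left(70194 + 4624\right) \left(106437 + 0 \cdot 568\right) = 74818 \left(106437 + 0\right) = 74818 \cdot 106437 = 7963403466$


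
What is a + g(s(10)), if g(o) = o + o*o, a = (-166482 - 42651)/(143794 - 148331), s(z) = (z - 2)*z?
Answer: 29608893/4537 ≈ 6526.1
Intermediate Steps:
s(z) = z*(-2 + z) (s(z) = (-2 + z)*z = z*(-2 + z))
a = 209133/4537 (a = -209133/(-4537) = -209133*(-1/4537) = 209133/4537 ≈ 46.095)
g(o) = o + o²
a + g(s(10)) = 209133/4537 + (10*(-2 + 10))*(1 + 10*(-2 + 10)) = 209133/4537 + (10*8)*(1 + 10*8) = 209133/4537 + 80*(1 + 80) = 209133/4537 + 80*81 = 209133/4537 + 6480 = 29608893/4537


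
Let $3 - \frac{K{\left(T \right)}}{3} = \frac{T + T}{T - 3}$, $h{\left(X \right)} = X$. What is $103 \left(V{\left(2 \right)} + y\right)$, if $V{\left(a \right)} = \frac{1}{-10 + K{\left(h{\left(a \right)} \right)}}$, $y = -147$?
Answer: $- \frac{166448}{11} \approx -15132.0$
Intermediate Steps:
$K{\left(T \right)} = 9 - \frac{6 T}{-3 + T}$ ($K{\left(T \right)} = 9 - 3 \frac{T + T}{T - 3} = 9 - 3 \frac{2 T}{-3 + T} = 9 - \frac{6 T}{-3 + T}$)
$V{\left(a \right)} = \frac{1}{-10 + \frac{3 \left(-9 + a\right)}{-3 + a}}$
$103 \left(V{\left(2 \right)} + y\right) = 103 \left(\frac{-3 + 2}{3 - 14} - 147\right) = 103 \left(\frac{1}{3 - 14} \left(-1\right) - 147\right) = 103 \left(\frac{1}{-11} \left(-1\right) - 147\right) = 103 \left(\left(- \frac{1}{11}\right) \left(-1\right) - 147\right) = 103 \left(\frac{1}{11} - 147\right) = 103 \left(- \frac{1616}{11}\right) = - \frac{166448}{11}$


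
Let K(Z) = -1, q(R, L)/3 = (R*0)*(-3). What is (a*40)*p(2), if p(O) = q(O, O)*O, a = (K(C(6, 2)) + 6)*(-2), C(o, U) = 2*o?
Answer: 0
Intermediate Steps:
q(R, L) = 0 (q(R, L) = 3*((R*0)*(-3)) = 3*(0*(-3)) = 3*0 = 0)
a = -10 (a = (-1 + 6)*(-2) = 5*(-2) = -10)
p(O) = 0 (p(O) = 0*O = 0)
(a*40)*p(2) = -10*40*0 = -400*0 = 0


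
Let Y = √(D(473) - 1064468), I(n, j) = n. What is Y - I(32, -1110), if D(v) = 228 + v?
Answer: -32 + I*√1063767 ≈ -32.0 + 1031.4*I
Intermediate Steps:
Y = I*√1063767 (Y = √((228 + 473) - 1064468) = √(701 - 1064468) = √(-1063767) = I*√1063767 ≈ 1031.4*I)
Y - I(32, -1110) = I*√1063767 - 1*32 = I*√1063767 - 32 = -32 + I*√1063767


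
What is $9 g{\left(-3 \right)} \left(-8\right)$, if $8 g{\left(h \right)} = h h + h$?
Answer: $-54$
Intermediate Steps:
$g{\left(h \right)} = \frac{h}{8} + \frac{h^{2}}{8}$ ($g{\left(h \right)} = \frac{h h + h}{8} = \frac{h^{2} + h}{8} = \frac{h + h^{2}}{8} = \frac{h}{8} + \frac{h^{2}}{8}$)
$9 g{\left(-3 \right)} \left(-8\right) = 9 \cdot \frac{1}{8} \left(-3\right) \left(1 - 3\right) \left(-8\right) = 9 \cdot \frac{1}{8} \left(-3\right) \left(-2\right) \left(-8\right) = 9 \cdot \frac{3}{4} \left(-8\right) = \frac{27}{4} \left(-8\right) = -54$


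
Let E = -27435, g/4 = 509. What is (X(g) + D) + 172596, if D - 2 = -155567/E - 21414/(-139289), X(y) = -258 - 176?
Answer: 657928683814213/3821393715 ≈ 1.7217e+5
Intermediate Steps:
g = 2036 (g = 4*509 = 2036)
X(y) = -434
D = 29899052383/3821393715 (D = 2 + (-155567/(-27435) - 21414/(-139289)) = 2 + (-155567*(-1/27435) - 21414*(-1/139289)) = 2 + (155567/27435 + 21414/139289) = 2 + 22256264953/3821393715 = 29899052383/3821393715 ≈ 7.8241)
(X(g) + D) + 172596 = (-434 + 29899052383/3821393715) + 172596 = -1628585819927/3821393715 + 172596 = 657928683814213/3821393715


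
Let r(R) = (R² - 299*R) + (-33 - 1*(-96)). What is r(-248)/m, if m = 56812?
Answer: 135719/56812 ≈ 2.3889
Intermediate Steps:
r(R) = 63 + R² - 299*R (r(R) = (R² - 299*R) + (-33 + 96) = (R² - 299*R) + 63 = 63 + R² - 299*R)
r(-248)/m = (63 + (-248)² - 299*(-248))/56812 = (63 + 61504 + 74152)*(1/56812) = 135719*(1/56812) = 135719/56812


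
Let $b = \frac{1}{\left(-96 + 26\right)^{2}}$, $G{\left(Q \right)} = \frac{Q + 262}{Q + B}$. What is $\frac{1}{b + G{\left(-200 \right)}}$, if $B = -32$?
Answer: $- \frac{71050}{18973} \approx -3.7448$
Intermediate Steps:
$G{\left(Q \right)} = \frac{262 + Q}{-32 + Q}$ ($G{\left(Q \right)} = \frac{Q + 262}{Q - 32} = \frac{262 + Q}{-32 + Q}$)
$b = \frac{1}{4900}$ ($b = \frac{1}{\left(-70\right)^{2}} = \frac{1}{4900} \approx 0.00020408$)
$\frac{1}{b + G{\left(-200 \right)}} = \frac{1}{\frac{1}{4900} + \frac{262 - 200}{-32 - 200}} = \frac{1}{\frac{1}{4900} + \frac{1}{-232} \cdot 62} = \frac{1}{\frac{1}{4900} - \frac{31}{116}} = \frac{1}{- \frac{18973}{71050}} = - \frac{71050}{18973}$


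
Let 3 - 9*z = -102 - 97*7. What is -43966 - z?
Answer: -396478/9 ≈ -44053.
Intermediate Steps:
z = 784/9 (z = ⅓ - (-102 - 97*7)/9 = ⅓ - (-102 - 679)/9 = ⅓ - ⅑*(-781) = ⅓ + 781/9 = 784/9 ≈ 87.111)
-43966 - z = -43966 - 1*784/9 = -43966 - 784/9 = -396478/9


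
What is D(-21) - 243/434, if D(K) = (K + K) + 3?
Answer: -17169/434 ≈ -39.560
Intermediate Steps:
D(K) = 3 + 2*K (D(K) = 2*K + 3 = 3 + 2*K)
D(-21) - 243/434 = (3 + 2*(-21)) - 243/434 = (3 - 42) - 243*1/434 = -39 - 243/434 = -17169/434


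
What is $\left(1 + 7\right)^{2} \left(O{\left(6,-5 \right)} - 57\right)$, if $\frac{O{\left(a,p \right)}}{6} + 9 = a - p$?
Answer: $-2880$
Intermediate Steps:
$O{\left(a,p \right)} = -54 - 6 p + 6 a$ ($O{\left(a,p \right)} = -54 + 6 \left(a - p\right) = -54 + \left(- 6 p + 6 a\right) = -54 - 6 p + 6 a$)
$\left(1 + 7\right)^{2} \left(O{\left(6,-5 \right)} - 57\right) = \left(1 + 7\right)^{2} \left(\left(-54 - -30 + 6 \cdot 6\right) - 57\right) = 8^{2} \left(\left(-54 + 30 + 36\right) - 57\right) = 64 \left(12 - 57\right) = 64 \left(-45\right) = -2880$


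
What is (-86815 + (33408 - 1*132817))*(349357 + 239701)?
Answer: -109696736992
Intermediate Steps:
(-86815 + (33408 - 1*132817))*(349357 + 239701) = (-86815 + (33408 - 132817))*589058 = (-86815 - 99409)*589058 = -186224*589058 = -109696736992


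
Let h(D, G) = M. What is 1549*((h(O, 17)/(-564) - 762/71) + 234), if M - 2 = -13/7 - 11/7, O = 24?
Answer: 48471622447/140154 ≈ 3.4585e+5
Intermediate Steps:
M = -10/7 (M = 2 + (-13/7 - 11/7) = 2 - 24/7 = -10/7 ≈ -1.4286)
h(D, G) = -10/7
1549*((h(O, 17)/(-564) - 762/71) + 234) = 1549*((-10/7/(-564) - 762/71) + 234) = 1549*((-10/7*(-1/564) - 762*1/71) + 234) = 1549*((5/1974 - 762/71) + 234) = 1549*(-1503833/140154 + 234) = 1549*(31292203/140154) = 48471622447/140154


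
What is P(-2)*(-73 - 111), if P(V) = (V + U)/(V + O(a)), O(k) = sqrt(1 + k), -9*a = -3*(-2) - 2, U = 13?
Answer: 36432/31 + 6072*sqrt(5)/31 ≈ 1613.2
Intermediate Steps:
a = -4/9 (a = -(-3*(-2) - 2)/9 = -(6 - 2)/9 = -1/9*4 = -4/9 ≈ -0.44444)
P(V) = (13 + V)/(V + sqrt(5)/3) (P(V) = (V + 13)/(V + sqrt(1 - 4/9)) = (13 + V)/(V + sqrt(5/9)) = (13 + V)/(V + sqrt(5)/3))
P(-2)*(-73 - 111) = (3*(13 - 2)/(sqrt(5) + 3*(-2)))*(-73 - 111) = (3*11/(sqrt(5) - 6))*(-184) = (3*11/(-6 + sqrt(5)))*(-184) = (33/(-6 + sqrt(5)))*(-184) = -6072/(-6 + sqrt(5))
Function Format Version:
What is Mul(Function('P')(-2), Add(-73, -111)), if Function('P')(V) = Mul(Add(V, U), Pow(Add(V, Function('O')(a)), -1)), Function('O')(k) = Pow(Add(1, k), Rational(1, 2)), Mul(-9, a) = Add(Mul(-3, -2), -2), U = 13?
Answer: Add(Rational(36432, 31), Mul(Rational(6072, 31), Pow(5, Rational(1, 2)))) ≈ 1613.2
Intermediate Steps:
a = Rational(-4, 9) (a = Mul(Rational(-1, 9), Add(Mul(-3, -2), -2)) = Mul(Rational(-1, 9), Add(6, -2)) = Mul(Rational(-1, 9), 4) = Rational(-4, 9) ≈ -0.44444)
Function('P')(V) = Mul(Pow(Add(V, Mul(Rational(1, 3), Pow(5, Rational(1, 2)))), -1), Add(13, V)) (Function('P')(V) = Mul(Add(V, 13), Pow(Add(V, Pow(Add(1, Rational(-4, 9)), Rational(1, 2))), -1)) = Mul(Add(13, V), Pow(Add(V, Pow(Rational(5, 9), Rational(1, 2))), -1)) = Mul(Add(13, V), Pow(Add(V, Mul(Rational(1, 3), Pow(5, Rational(1, 2)))), -1)) = Mul(Pow(Add(V, Mul(Rational(1, 3), Pow(5, Rational(1, 2)))), -1), Add(13, V)))
Mul(Function('P')(-2), Add(-73, -111)) = Mul(Mul(3, Pow(Add(Pow(5, Rational(1, 2)), Mul(3, -2)), -1), Add(13, -2)), Add(-73, -111)) = Mul(Mul(3, Pow(Add(Pow(5, Rational(1, 2)), -6), -1), 11), -184) = Mul(Mul(3, Pow(Add(-6, Pow(5, Rational(1, 2))), -1), 11), -184) = Mul(Mul(33, Pow(Add(-6, Pow(5, Rational(1, 2))), -1)), -184) = Mul(-6072, Pow(Add(-6, Pow(5, Rational(1, 2))), -1))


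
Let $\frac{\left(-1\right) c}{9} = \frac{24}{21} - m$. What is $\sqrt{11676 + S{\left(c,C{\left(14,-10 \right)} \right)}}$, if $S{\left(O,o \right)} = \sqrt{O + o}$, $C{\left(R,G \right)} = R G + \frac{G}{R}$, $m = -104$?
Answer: $\sqrt{11676 + i \sqrt{1087}} \approx 108.06 + 0.1526 i$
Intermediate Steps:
$c = - \frac{6624}{7}$ ($c = - 9 \left(\frac{24}{21} - -104\right) = - 9 \left(24 \cdot \frac{1}{21} + 104\right) = - 9 \left(\frac{8}{7} + 104\right) = \left(-9\right) \frac{736}{7} = - \frac{6624}{7} \approx -946.29$)
$C{\left(R,G \right)} = G R + \frac{G}{R}$
$\sqrt{11676 + S{\left(c,C{\left(14,-10 \right)} \right)}} = \sqrt{11676 + \sqrt{- \frac{6624}{7} - \left(140 + \frac{10}{14}\right)}} = \sqrt{11676 + \sqrt{- \frac{6624}{7} - \frac{985}{7}}} = \sqrt{11676 + \sqrt{-1087}} = \sqrt{11676 + i \sqrt{1087}}$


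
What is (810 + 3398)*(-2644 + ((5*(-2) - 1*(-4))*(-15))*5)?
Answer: -9232352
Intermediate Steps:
(810 + 3398)*(-2644 + ((5*(-2) - 1*(-4))*(-15))*5) = 4208*(-2644 + ((-10 + 4)*(-15))*5) = 4208*(-2644 - 6*(-15)*5) = 4208*(-2644 + 90*5) = 4208*(-2644 + 450) = 4208*(-2194) = -9232352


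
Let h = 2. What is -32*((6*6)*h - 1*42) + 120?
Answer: -840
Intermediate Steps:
-32*((6*6)*h - 1*42) + 120 = -32*((6*6)*2 - 1*42) + 120 = -32*(36*2 - 42) + 120 = -32*(72 - 42) + 120 = -32*30 + 120 = -960 + 120 = -840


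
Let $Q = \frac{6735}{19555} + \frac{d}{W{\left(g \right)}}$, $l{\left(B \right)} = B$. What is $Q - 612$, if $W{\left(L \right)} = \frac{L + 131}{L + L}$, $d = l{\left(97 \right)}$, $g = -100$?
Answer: $- \frac{150031135}{121241} \approx -1237.5$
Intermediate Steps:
$d = 97$
$W{\left(L \right)} = \frac{131 + L}{2 L}$
$Q = - \frac{75831643}{121241}$ ($Q = \frac{6735}{19555} + \frac{97}{\frac{1}{2} \frac{1}{-100} \left(131 - 100\right)} = 6735 \cdot \frac{1}{19555} + \frac{97}{\frac{1}{2} \left(- \frac{1}{100}\right) 31} = \frac{1347}{3911} + \frac{97}{- \frac{31}{200}} = \frac{1347}{3911} + 97 \left(- \frac{200}{31}\right) = \frac{1347}{3911} - \frac{19400}{31} = - \frac{75831643}{121241} \approx -625.46$)
$Q - 612 = - \frac{75831643}{121241} - 612 = - \frac{150031135}{121241}$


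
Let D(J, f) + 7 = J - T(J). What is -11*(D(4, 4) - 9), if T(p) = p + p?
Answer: 220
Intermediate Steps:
T(p) = 2*p
D(J, f) = -7 - J (D(J, f) = -7 + (J - 2*J) = -7 - J)
-11*(D(4, 4) - 9) = -11*((-7 - 1*4) - 9) = -11*((-7 - 4) - 9) = -11*(-11 - 9) = -11*(-20) = 220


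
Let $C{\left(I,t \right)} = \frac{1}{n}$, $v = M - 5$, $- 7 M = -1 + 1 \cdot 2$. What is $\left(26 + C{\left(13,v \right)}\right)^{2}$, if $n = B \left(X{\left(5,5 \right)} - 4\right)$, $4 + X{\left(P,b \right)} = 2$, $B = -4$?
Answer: $\frac{390625}{576} \approx 678.17$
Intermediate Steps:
$X{\left(P,b \right)} = -2$ ($X{\left(P,b \right)} = -4 + 2 = -2$)
$M = - \frac{1}{7}$ ($M = - \frac{-1 + 1 \cdot 2}{7} = - \frac{-1 + 2}{7} = \left(- \frac{1}{7}\right) 1 = - \frac{1}{7} \approx -0.14286$)
$n = 24$ ($n = - 4 \left(-2 - 4\right) = \left(-4\right) \left(-6\right) = 24$)
$v = - \frac{36}{7}$ ($v = - \frac{1}{7} - 5 = - \frac{36}{7} \approx -5.1429$)
$C{\left(I,t \right)} = \frac{1}{24}$
$\left(26 + C{\left(13,v \right)}\right)^{2} = \left(26 + \frac{1}{24}\right)^{2} = \left(\frac{625}{24}\right)^{2} = \frac{390625}{576}$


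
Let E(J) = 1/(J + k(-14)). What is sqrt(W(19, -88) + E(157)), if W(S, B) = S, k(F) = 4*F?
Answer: 8*sqrt(3030)/101 ≈ 4.3600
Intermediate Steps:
E(J) = 1/(-56 + J) (E(J) = 1/(J + 4*(-14)) = 1/(J - 56) = 1/(-56 + J))
sqrt(W(19, -88) + E(157)) = sqrt(19 + 1/(-56 + 157)) = sqrt(19 + 1/101) = sqrt(1920/101) = 8*sqrt(3030)/101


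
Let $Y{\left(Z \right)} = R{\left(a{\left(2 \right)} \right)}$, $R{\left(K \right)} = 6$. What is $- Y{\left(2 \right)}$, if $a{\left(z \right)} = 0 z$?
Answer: $-6$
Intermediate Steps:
$a{\left(z \right)} = 0$
$Y{\left(Z \right)} = 6$
$- Y{\left(2 \right)} = \left(-1\right) 6 = -6$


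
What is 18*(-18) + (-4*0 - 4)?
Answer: -328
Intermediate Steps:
18*(-18) + (-4*0 - 4) = -324 + (0 - 4) = -324 - 4 = -328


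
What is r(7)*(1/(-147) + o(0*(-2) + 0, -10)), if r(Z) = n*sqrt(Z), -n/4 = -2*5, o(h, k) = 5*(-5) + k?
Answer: -205840*sqrt(7)/147 ≈ -3704.8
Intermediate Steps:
o(h, k) = -25 + k
n = 40 (n = -(-8)*5 = -4*(-10) = 40)
r(Z) = 40*sqrt(Z)
r(7)*(1/(-147) + o(0*(-2) + 0, -10)) = (40*sqrt(7))*(1/(-147) + (-25 - 10)) = (40*sqrt(7))*(-1/147 - 35) = (40*sqrt(7))*(-5146/147) = -205840*sqrt(7)/147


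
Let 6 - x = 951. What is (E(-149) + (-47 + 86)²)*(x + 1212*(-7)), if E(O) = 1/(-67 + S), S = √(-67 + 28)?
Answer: -64937721009/4528 + 9429*I*√39/4528 ≈ -1.4341e+7 + 13.004*I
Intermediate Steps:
S = I*√39 (S = √(-39) = I*√39 ≈ 6.245*I)
E(O) = 1/(-67 + I*√39)
x = -945 (x = 6 - 1*951 = 6 - 951 = -945)
(E(-149) + (-47 + 86)²)*(x + 1212*(-7)) = ((-67/4528 - I*√39/4528) + (-47 + 86)²)*(-945 + 1212*(-7)) = ((-67/4528 - I*√39/4528) + 39²)*(-945 - 8484) = ((-67/4528 - I*√39/4528) + 1521)*(-9429) = (6887021/4528 - I*√39/4528)*(-9429) = -64937721009/4528 + 9429*I*√39/4528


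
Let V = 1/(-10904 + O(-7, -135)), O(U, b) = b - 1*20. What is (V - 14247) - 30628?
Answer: -496272626/11059 ≈ -44875.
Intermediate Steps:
O(U, b) = -20 + b (O(U, b) = b - 20 = -20 + b)
V = -1/11059 (V = 1/(-10904 + (-20 - 135)) = 1/(-10904 - 155) = 1/(-11059) = -1/11059 ≈ -9.0424e-5)
(V - 14247) - 30628 = (-1/11059 - 14247) - 30628 = -157557574/11059 - 30628 = -496272626/11059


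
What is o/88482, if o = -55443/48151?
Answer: -18481/1420165594 ≈ -1.3013e-5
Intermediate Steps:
o = -55443/48151 (o = -55443*1/48151 = -55443/48151 ≈ -1.1514)
o/88482 = -55443/48151/88482 = -55443/48151*1/88482 = -18481/1420165594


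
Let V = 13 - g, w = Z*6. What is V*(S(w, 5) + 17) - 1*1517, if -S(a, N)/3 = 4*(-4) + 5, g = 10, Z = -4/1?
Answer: -1367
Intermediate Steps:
Z = -4 (Z = -4*1 = -4)
w = -24 (w = -4*6 = -24)
S(a, N) = 33 (S(a, N) = -3*(4*(-4) + 5) = -3*(-16 + 5) = -3*(-11) = 33)
V = 3 (V = 13 - 1*10 = 13 - 10 = 3)
V*(S(w, 5) + 17) - 1*1517 = 3*(33 + 17) - 1*1517 = 3*50 - 1517 = 150 - 1517 = -1367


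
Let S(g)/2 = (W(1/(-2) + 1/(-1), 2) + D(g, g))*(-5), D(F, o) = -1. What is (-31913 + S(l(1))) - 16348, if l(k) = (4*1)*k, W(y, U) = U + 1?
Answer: -48281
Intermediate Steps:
W(y, U) = 1 + U
l(k) = 4*k
S(g) = -20 (S(g) = 2*(((1 + 2) - 1)*(-5)) = 2*((3 - 1)*(-5)) = 2*(2*(-5)) = 2*(-10) = -20)
(-31913 + S(l(1))) - 16348 = (-31913 - 20) - 16348 = -31933 - 16348 = -48281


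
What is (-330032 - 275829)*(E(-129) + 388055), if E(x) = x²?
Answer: -245189523256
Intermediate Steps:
(-330032 - 275829)*(E(-129) + 388055) = (-330032 - 275829)*((-129)² + 388055) = -605861*(16641 + 388055) = -605861*404696 = -245189523256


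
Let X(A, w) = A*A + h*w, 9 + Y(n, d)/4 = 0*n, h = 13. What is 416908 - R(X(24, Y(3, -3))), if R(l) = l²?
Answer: 405244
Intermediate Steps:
Y(n, d) = -36 (Y(n, d) = -36 + 4*(0*n) = -36 + 4*0 = -36 + 0 = -36)
X(A, w) = A² + 13*w (X(A, w) = A*A + 13*w = A² + 13*w)
416908 - R(X(24, Y(3, -3))) = 416908 - (24² + 13*(-36))² = 416908 - (576 - 468)² = 416908 - 1*108² = 416908 - 1*11664 = 416908 - 11664 = 405244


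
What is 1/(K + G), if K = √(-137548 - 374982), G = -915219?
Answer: -915219/837626330491 - I*√512530/837626330491 ≈ -1.0926e-6 - 8.5469e-10*I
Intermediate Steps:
K = I*√512530 (K = √(-512530) = I*√512530 ≈ 715.91*I)
1/(K + G) = 1/(I*√512530 - 915219) = 1/(-915219 + I*√512530)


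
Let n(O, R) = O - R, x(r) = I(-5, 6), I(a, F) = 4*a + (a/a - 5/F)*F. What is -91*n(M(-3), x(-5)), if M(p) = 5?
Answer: -2184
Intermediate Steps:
I(a, F) = 4*a + F*(1 - 5/F) (I(a, F) = 4*a + (1 - 5/F)*F = 4*a + F*(1 - 5/F))
x(r) = -19 (x(r) = -5 + 6 + 4*(-5) = -5 + 6 - 20 = -19)
-91*n(M(-3), x(-5)) = -91*(5 - 1*(-19)) = -91*(5 + 19) = -91*24 = -2184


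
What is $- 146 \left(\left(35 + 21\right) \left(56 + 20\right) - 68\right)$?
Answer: $-611448$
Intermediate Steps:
$- 146 \left(\left(35 + 21\right) \left(56 + 20\right) - 68\right) = - 146 \left(56 \cdot 76 - 68\right) = - 146 \left(4256 - 68\right) = \left(-146\right) 4188 = -611448$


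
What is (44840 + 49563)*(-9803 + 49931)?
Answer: 3788203584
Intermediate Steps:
(44840 + 49563)*(-9803 + 49931) = 94403*40128 = 3788203584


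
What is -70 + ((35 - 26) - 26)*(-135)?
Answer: 2225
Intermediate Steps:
-70 + ((35 - 26) - 26)*(-135) = -70 + (9 - 26)*(-135) = -70 - 17*(-135) = -70 + 2295 = 2225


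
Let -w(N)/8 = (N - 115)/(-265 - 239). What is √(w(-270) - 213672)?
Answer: 7*I*√39247/3 ≈ 462.25*I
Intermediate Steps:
w(N) = -115/63 + N/63 (w(N) = -8*(N - 115)/(-265 - 239) = -8*(-115 + N)/(-504) = -8*(-115 + N)*(-1)/504 = -8*(115/504 - N/504) = -115/63 + N/63)
√(w(-270) - 213672) = √((-115/63 + (1/63)*(-270)) - 213672) = √((-115/63 - 30/7) - 213672) = √(-55/9 - 213672) = √(-1923103/9) = 7*I*√39247/3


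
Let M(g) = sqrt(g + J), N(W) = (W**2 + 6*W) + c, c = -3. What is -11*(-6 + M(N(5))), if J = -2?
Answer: 66 - 55*sqrt(2) ≈ -11.782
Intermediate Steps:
N(W) = -3 + W**2 + 6*W (N(W) = (W**2 + 6*W) - 3 = -3 + W**2 + 6*W)
M(g) = sqrt(-2 + g) (M(g) = sqrt(g - 2) = sqrt(-2 + g))
-11*(-6 + M(N(5))) = -11*(-6 + sqrt(-2 + (-3 + 5**2 + 6*5))) = -11*(-6 + sqrt(-2 + (-3 + 25 + 30))) = -11*(-6 + sqrt(-2 + 52)) = -11*(-6 + sqrt(50)) = -11*(-6 + 5*sqrt(2)) = 66 - 55*sqrt(2)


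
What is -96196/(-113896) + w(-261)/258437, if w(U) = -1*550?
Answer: 6199490713/7358735138 ≈ 0.84247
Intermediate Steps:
w(U) = -550
-96196/(-113896) + w(-261)/258437 = -96196/(-113896) - 550/258437 = -96196*(-1/113896) - 550*1/258437 = 24049/28474 - 550/258437 = 6199490713/7358735138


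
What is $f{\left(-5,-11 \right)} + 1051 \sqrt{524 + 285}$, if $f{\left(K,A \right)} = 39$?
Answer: $39 + 1051 \sqrt{809} \approx 29933.0$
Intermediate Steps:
$f{\left(-5,-11 \right)} + 1051 \sqrt{524 + 285} = 39 + 1051 \sqrt{524 + 285} = 39 + 1051 \sqrt{809}$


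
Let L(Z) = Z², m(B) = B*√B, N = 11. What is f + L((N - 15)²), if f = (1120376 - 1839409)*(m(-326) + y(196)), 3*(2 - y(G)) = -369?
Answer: -89878869 + 234404758*I*√326 ≈ -8.9879e+7 + 4.2323e+9*I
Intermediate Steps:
y(G) = 125 (y(G) = 2 - ⅓*(-369) = 2 + 123 = 125)
m(B) = B^(3/2)
f = -89879125 + 234404758*I*√326 (f = (1120376 - 1839409)*((-326)^(3/2) + 125) = -719033*(-326*I*√326 + 125) = -719033*(125 - 326*I*√326) = -89879125 + 234404758*I*√326 ≈ -8.9879e+7 + 4.2323e+9*I)
f + L((N - 15)²) = (-89879125 + 234404758*I*√326) + ((11 - 15)²)² = (-89879125 + 234404758*I*√326) + ((-4)²)² = (-89879125 + 234404758*I*√326) + 16² = (-89879125 + 234404758*I*√326) + 256 = -89878869 + 234404758*I*√326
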